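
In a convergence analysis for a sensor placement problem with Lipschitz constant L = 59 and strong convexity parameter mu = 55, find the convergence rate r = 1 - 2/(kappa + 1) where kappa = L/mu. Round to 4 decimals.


Step 1: Compute the condition number.
kappa = L/mu = 59/55 = 1.0727
Step 2: Compute the convergence rate.
r = 1 - 2/(kappa + 1) = 1 - 2*mu/(L + mu) = (L - mu)/(L + mu) = 4/114 = 0.0351


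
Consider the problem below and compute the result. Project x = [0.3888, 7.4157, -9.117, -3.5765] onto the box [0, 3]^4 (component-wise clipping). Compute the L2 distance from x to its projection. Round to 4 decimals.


Project each component onto [0, 3].
clip(0.3888) = 0.3888, clip(7.4157) = 3.0, clip(-9.117) = 0.0, clip(-3.5765) = 0.0
Projection = [0.3888, 3.0, 0.0, 0.0]
Squared diffs: [0.0, 19.4984, 83.1197, 12.7914]
Distance = sqrt(115.4095) = 10.7429


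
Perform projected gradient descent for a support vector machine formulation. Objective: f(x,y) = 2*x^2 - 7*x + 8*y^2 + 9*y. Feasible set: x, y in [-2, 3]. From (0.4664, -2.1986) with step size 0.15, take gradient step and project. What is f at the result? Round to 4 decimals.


Step 1: Compute gradient at (0.4664, -2.1986).
grad_x = 2*2*0.4664 - 7 = -5.1344
grad_y = 2*8*-2.1986 + 9 = -26.1776
Step 2: Gradient step.
x_raw = 0.4664 - 0.15*-5.1344 = 1.2366
y_raw = -2.1986 - 0.15*-26.1776 = 1.728
Step 3: Project onto [-2, 3].
x_proj = clip(1.2366) = 1.2366
y_proj = clip(1.728) = 1.728
Step 4: Evaluate f.
f(1.2366, 1.728) = 33.8436


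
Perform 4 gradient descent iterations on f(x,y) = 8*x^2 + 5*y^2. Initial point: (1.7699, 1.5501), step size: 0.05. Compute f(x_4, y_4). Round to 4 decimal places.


Gradient descent on f(x,y) = 8*x^2 + 5*y^2.
Starting point: (1.7699, 1.5501), alpha = 0.05
Step 1: grad_x = 2*8*1.7699 = 28.3184, grad_y = 2*5*1.5501 = 15.501
  x_1 = 1.7699 - 0.05*28.3184 = 0.354
  y_1 = 1.5501 - 0.05*15.501 = 0.7751
Step 2: grad_x = 2*8*0.354 = 5.6637, grad_y = 2*5*0.7751 = 7.7505
  x_2 = 0.354 - 0.05*5.6637 = 0.0708
  y_2 = 0.7751 - 0.05*7.7505 = 0.3875
Step 3: grad_x = 2*8*0.0708 = 1.1327, grad_y = 2*5*0.3875 = 3.8753
  x_3 = 0.0708 - 0.05*1.1327 = 0.0142
  y_3 = 0.3875 - 0.05*3.8753 = 0.1938
Step 4: grad_x = 2*8*0.0142 = 0.2265, grad_y = 2*5*0.1938 = 1.9376
  x_4 = 0.0142 - 0.05*0.2265 = 0.0028
  y_4 = 0.1938 - 0.05*1.9376 = 0.0969
f(0.0028, 0.0969) = 8*0.0028^2 + 5*0.0969^2 = 0.047


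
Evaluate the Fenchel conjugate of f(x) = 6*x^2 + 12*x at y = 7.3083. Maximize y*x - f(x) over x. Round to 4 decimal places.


f*(y) = sup_x {y*x - a*x^2 - b*x} = sup_x {(y-b)*x - a*x^2}
FOC: (y - b) - 2a*x = 0 => x* = (y - b)/(2a)
x* = (7.3083 - 12)/(2*6) = -0.391
f*(7.3083) = (y-b)^2/(4a) = (7.3083 - 12)^2/(4*6)
= 22.012/24 = 0.9172


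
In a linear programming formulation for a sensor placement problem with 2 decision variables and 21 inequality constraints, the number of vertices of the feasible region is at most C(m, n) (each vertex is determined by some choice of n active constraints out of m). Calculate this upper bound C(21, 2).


Each vertex corresponds to some choice of n active constraints out of m, so the number of vertices is at most C(m, n) = m! / (n!(m-n)!).
m = 21, n = 2
Numerator: 21 * 20
Denominator: 2! = 2
C(21, 2) = 210


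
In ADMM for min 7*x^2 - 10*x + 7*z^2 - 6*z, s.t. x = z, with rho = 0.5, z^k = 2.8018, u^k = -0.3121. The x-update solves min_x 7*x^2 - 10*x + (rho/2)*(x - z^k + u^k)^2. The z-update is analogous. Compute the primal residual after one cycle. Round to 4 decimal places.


ADMM iteration with rho = 0.5, z^k = 2.8018, u^k = -0.3121
Step 1: x-update.
Minimize 7*x^2 - 10*x + (0.5/2)*(x - 2.8018 - 0.3121)^2
FOC: (2*7 + 0.5)*x = 10 + 0.5*(2.8018 + 0.3121)
x^{k+1} = 0.797
Step 2: z-update.
Minimize 7*z^2 - 6*z + (0.5/2)*(0.797 - z - 0.3121)^2
FOC: (2*7 + 0.5)*z = 6 + 0.5*(0.797 - 0.3121)
z^{k+1} = 0.4305
Step 3: u-update.
u^{k+1} = -0.3121 + 0.797 - 0.4305 = 0.0544
Step 4: Primal residual = |0.797 - 0.4305| = 0.3665


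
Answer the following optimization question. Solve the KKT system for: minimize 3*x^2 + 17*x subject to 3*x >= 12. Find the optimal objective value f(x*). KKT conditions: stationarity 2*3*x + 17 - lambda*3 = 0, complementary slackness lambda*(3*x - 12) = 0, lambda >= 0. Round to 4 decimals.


Step 1: Try lambda = 0 (constraint inactive).
x_unc = -17/(2*3) = -2.8333
Check: 3*-2.8333 = -8.4999 < 12 -- violated!
Step 2: Constraint must be active: 3*x = 12
x* = 12/3 = 4.0
lambda = (2*3*4.0 + 17)/3 = 13.6667
Step 3: Compute optimal value.
f(x*) = 3*4.0^2 + 17*4.0 = 116.0


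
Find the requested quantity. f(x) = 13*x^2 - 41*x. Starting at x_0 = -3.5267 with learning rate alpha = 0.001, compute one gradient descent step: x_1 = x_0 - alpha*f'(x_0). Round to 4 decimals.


We compute the gradient at x_0 and apply the update.
f'(x) = 26*x - 41
f'(-3.5267) = 26*-3.5267 - 41 = -132.6942
x_1 = -3.5267 - 0.001*-132.6942 = -3.394


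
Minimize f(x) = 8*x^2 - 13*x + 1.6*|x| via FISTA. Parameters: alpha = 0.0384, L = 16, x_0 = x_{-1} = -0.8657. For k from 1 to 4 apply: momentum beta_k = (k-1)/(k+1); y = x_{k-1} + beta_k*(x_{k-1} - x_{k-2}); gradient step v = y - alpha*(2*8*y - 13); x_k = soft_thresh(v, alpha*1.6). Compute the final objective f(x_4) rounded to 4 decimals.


FISTA on f(x) = 8*x^2 - 13*x + 1.6*|x|
L = 16, alpha = 0.0384
Iteration 1: beta = 0.0, y = -0.8657 + 0.0*(-0.8657 + 0.8657) = -0.8657
  grad(y) = -26.8512, v = y - alpha*grad = 0.1654
  prox(v) = soft_thresh(0.1654, 0.0614) = 0.1039
Iteration 2: beta = 0.3333, y = 0.1039 + 0.3333*(0.1039 + 0.8657) = 0.4272
  grad(y) = -6.1654, v = y - alpha*grad = 0.6639
  prox(v) = soft_thresh(0.6639, 0.0614) = 0.6025
Iteration 3: beta = 0.5, y = 0.6025 + 0.5*(0.6025 - 0.1039) = 0.8517
  grad(y) = 0.6278, v = y - alpha*grad = 0.8276
  prox(v) = soft_thresh(0.8276, 0.0614) = 0.7662
Iteration 4: beta = 0.6, y = 0.7662 + 0.6*(0.7662 - 0.6025) = 0.8644
  grad(y) = 0.8307, v = y - alpha*grad = 0.8325
  prox(v) = soft_thresh(0.8325, 0.0614) = 0.7711
f(x_4) = 8*0.7711^2 - 13*0.7711 + 1.6*|0.7711| = -4.0338


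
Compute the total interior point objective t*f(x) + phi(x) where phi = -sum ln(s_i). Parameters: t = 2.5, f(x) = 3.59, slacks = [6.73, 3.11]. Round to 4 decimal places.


Step 1: Compute log-barrier.
ln values: [1.9066, 1.1346]
phi = -(1.9066 + 1.1346) = -3.0412
Step 2: Compute augmented objective.
t*f(x) = 2.5*3.59 = 8.975
Total = 8.975 - 3.0412 = 5.9338


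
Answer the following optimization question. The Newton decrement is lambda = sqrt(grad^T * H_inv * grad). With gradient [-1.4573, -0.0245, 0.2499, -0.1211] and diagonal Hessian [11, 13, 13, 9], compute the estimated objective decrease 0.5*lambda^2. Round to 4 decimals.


Step 1: H is diagonal, so H^(-1) * g = [-0.1325, -0.0019, 0.0192, -0.0135].
Step 2: g^T H^(-1) g = sum_i g_i^2 / H_ii
  = (-1.4573)^2/11 + (-0.0245)^2/13 + (0.2499)^2/13 + (-0.1211)^2/9
  = 0.1931 + 0.0 + 0.0048 + 0.0016 = 0.1995
Step 3: Objective decrease = 0.5 * g^T H^(-1) g = 0.0998


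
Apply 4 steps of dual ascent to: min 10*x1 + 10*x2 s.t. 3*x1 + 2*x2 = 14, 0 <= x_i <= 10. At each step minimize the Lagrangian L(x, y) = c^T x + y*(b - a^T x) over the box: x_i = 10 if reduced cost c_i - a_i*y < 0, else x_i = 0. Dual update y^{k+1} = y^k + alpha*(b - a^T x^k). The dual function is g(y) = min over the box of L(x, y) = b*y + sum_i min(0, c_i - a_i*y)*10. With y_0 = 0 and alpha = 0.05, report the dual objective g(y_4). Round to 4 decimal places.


Dual ascent for LP: min 10*x1 + 10*x2, 3*x1 + 2*x2 = 14, 0 <= x_i <= 10
Step 1: y^k = 0.0, reduced costs: (10.0, 10.0)
  x^k = (0.0, 0.0), subgradient = b - a^T x = 14.0
  y^{k+1} = 0.0 + 0.05*14.0 = 0.7
Step 2: y^k = 0.7, reduced costs: (7.9, 8.6)
  x^k = (0.0, 0.0), subgradient = b - a^T x = 14.0
  y^{k+1} = 0.7 + 0.05*14.0 = 1.4
Step 3: y^k = 1.4, reduced costs: (5.8, 7.2)
  x^k = (0.0, 0.0), subgradient = b - a^T x = 14.0
  y^{k+1} = 1.4 + 0.05*14.0 = 2.1
Step 4: y^k = 2.1, reduced costs: (3.7, 5.8)
  x^k = (0.0, 0.0), subgradient = b - a^T x = 14.0
  y^{k+1} = 2.1 + 0.05*14.0 = 2.8
Dual objective at y_4 = 2.8: reduced costs (1.6, 4.4), box minimizer x = (0.0, 0.0)
g(y_4) = b*y + (c1 - a1*y)*x1 + (c2 - a2*y)*x2 = 14*2.8 + 1.6*0.0 + 4.4*0.0 = 39.2 + 0.0 + 0.0 = 39.2


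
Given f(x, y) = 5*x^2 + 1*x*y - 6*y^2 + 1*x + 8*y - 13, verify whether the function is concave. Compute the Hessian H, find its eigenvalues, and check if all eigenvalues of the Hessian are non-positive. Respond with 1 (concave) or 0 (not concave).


The Hessian of f(x,y) = 5*x^2 + 1*x*y - 6*y^2 + 1*x + 8*y - 13 is:
H = [[10, 1], [1, -12]]
Trace = 10 - 12 = -2
Determinant = 10*-12 - (1)^2 = -121
Discriminant = (-2)^2 - 4*-121 = 488.0
Eigenvalues: lambda_1 = -12.0454, lambda_2 = 10.0454
The function is not concave.

0


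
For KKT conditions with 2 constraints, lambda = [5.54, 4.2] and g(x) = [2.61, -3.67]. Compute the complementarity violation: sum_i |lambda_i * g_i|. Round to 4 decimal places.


KKT complementary slackness check:
lambda_1 * g_1 = 5.54 * 2.61 = 14.4594
lambda_2 * g_2 = 4.2 * -3.67 = -15.414
Total violation = 14.4594 + 15.414 = 29.8734


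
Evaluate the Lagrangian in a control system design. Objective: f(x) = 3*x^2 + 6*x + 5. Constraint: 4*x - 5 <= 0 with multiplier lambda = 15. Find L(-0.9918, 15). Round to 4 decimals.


Step 1: Evaluate f(x).
f(-0.9918) = 3*(-0.9918)^2 + 6*(-0.9918) + 5 = 2.0002
Step 2: Evaluate g(x).
g(-0.9918) = 4*-0.9918 - 5 = -8.9672
Step 3: Compute Lagrangian.
L = 2.0002 + 15*-8.9672 = -132.5078


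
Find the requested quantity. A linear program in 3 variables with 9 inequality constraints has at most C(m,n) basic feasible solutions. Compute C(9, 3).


Each vertex corresponds to some choice of n active constraints out of m, so the number of vertices is at most C(m, n) = m! / (n!(m-n)!).
m = 9, n = 3
Numerator: 9 * 8 * 7
Denominator: 3! = 6
C(9, 3) = 84


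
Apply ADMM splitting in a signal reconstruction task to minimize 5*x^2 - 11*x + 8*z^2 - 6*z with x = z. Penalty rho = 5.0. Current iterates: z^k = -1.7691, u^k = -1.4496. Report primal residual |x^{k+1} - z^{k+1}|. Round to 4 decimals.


ADMM iteration with rho = 5.0, z^k = -1.7691, u^k = -1.4496
Step 1: x-update.
Minimize 5*x^2 - 11*x + (5.0/2)*(x + 1.7691 - 1.4496)^2
FOC: (2*5 + 5.0)*x = 11 + 5.0*(-1.7691 + 1.4496)
x^{k+1} = 0.6268
Step 2: z-update.
Minimize 8*z^2 - 6*z + (5.0/2)*(0.6268 - z - 1.4496)^2
FOC: (2*8 + 5.0)*z = 6 + 5.0*(0.6268 - 1.4496)
z^{k+1} = 0.0898
Step 3: u-update.
u^{k+1} = -1.4496 + 0.6268 - 0.0898 = -0.9126
Step 4: Primal residual = |0.6268 - 0.0898| = 0.537


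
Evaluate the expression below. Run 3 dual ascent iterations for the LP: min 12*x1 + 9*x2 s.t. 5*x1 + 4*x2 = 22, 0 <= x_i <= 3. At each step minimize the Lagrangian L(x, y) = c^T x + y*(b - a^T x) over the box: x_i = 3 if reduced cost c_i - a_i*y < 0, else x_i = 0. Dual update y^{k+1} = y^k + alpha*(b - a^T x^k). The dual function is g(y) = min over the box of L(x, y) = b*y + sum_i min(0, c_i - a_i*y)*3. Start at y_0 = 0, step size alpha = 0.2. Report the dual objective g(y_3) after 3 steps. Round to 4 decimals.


Dual ascent for LP: min 12*x1 + 9*x2, 5*x1 + 4*x2 = 22, 0 <= x_i <= 3
Step 1: y^k = 0.0, reduced costs: (12.0, 9.0)
  x^k = (0.0, 0.0), subgradient = b - a^T x = 22.0
  y^{k+1} = 0.0 + 0.2*22.0 = 4.4
Step 2: y^k = 4.4, reduced costs: (-10.0, -8.6)
  x^k = (3.0, 3.0), subgradient = b - a^T x = -5.0
  y^{k+1} = 4.4 + 0.2*-5.0 = 3.4
Step 3: y^k = 3.4, reduced costs: (-5.0, -4.6)
  x^k = (3.0, 3.0), subgradient = b - a^T x = -5.0
  y^{k+1} = 3.4 + 0.2*-5.0 = 2.4
Dual objective at y_3 = 2.4: reduced costs (0.0, -0.6), box minimizer x = (0.0, 3.0)
g(y_3) = b*y + (c1 - a1*y)*x1 + (c2 - a2*y)*x2 = 22*2.4 + 0.0*0.0 + (-0.6)*3.0 = 52.8 + 0.0 - 1.8 = 51.0


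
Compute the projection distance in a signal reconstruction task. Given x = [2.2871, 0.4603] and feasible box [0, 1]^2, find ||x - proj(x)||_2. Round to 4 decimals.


Project each component onto [0, 1].
clip(2.2871) = 1.0, clip(0.4603) = 0.4603
Projection = [1.0, 0.4603]
Squared diffs: [1.6566, 0.0]
Distance = sqrt(1.6566) = 1.2871


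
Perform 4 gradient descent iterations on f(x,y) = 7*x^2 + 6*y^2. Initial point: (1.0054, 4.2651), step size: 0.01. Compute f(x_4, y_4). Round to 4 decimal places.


Gradient descent on f(x,y) = 7*x^2 + 6*y^2.
Starting point: (1.0054, 4.2651), alpha = 0.01
Step 1: grad_x = 2*7*1.0054 = 14.0756, grad_y = 2*6*4.2651 = 51.1812
  x_1 = 1.0054 - 0.01*14.0756 = 0.8646
  y_1 = 4.2651 - 0.01*51.1812 = 3.7533
Step 2: grad_x = 2*7*0.8646 = 12.105, grad_y = 2*6*3.7533 = 45.0395
  x_2 = 0.8646 - 0.01*12.105 = 0.7436
  y_2 = 3.7533 - 0.01*45.0395 = 3.3029
Step 3: grad_x = 2*7*0.7436 = 10.4103, grad_y = 2*6*3.3029 = 39.6347
  x_3 = 0.7436 - 0.01*10.4103 = 0.6395
  y_3 = 3.3029 - 0.01*39.6347 = 2.9065
Step 4: grad_x = 2*7*0.6395 = 8.9529, grad_y = 2*6*2.9065 = 34.8786
  x_4 = 0.6395 - 0.01*8.9529 = 0.55
  y_4 = 2.9065 - 0.01*34.8786 = 2.5578
f(0.55, 2.5578) = 7*0.55^2 + 6*2.5578^2 = 41.37


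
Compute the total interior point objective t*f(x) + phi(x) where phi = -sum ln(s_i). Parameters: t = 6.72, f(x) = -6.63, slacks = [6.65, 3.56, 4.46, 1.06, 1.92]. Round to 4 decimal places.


Step 1: Compute log-barrier.
ln values: [1.8946, 1.2698, 1.4951, 0.0583, 0.6523]
phi = -(1.8946 + 1.2698 + 1.4951 + 0.0583 + 0.6523) = -5.3701
Step 2: Compute augmented objective.
t*f(x) = 6.72*-6.63 = -44.5536
Total = -44.5536 - 5.3701 = -49.9237


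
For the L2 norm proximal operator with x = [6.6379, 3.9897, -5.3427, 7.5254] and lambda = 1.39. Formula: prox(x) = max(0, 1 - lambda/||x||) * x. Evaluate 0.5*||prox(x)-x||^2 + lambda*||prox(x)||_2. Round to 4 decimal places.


Step 1: Compute ||x||.
||x|| = 12.0481
Step 2: Compute scaling factor.
scale = max(0, 1 - 1.39/12.0481) = 0.8846
Step 3: prox(x) = [5.8721, 3.5294, -4.7263, 6.6572]
||prox(x)|| = 10.6581
Step 4: Proximal objective.
0.5*||prox-x||^2 = 0.9661
lambda*||prox|| = 14.8148
Total = 15.7807


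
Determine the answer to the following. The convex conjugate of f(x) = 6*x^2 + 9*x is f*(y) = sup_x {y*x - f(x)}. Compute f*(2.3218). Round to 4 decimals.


f*(y) = sup_x {y*x - a*x^2 - b*x} = sup_x {(y-b)*x - a*x^2}
FOC: (y - b) - 2a*x = 0 => x* = (y - b)/(2a)
x* = (2.3218 - 9)/(2*6) = -0.5565
f*(2.3218) = (y-b)^2/(4a) = (2.3218 - 9)^2/(4*6)
= 44.5984/24 = 1.8583


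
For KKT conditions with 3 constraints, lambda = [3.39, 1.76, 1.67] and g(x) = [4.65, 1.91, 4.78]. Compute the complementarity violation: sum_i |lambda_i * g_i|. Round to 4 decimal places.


KKT complementary slackness check:
lambda_1 * g_1 = 3.39 * 4.65 = 15.7635
lambda_2 * g_2 = 1.76 * 1.91 = 3.3616
lambda_3 * g_3 = 1.67 * 4.78 = 7.9826
Total violation = 15.7635 + 3.3616 + 7.9826 = 27.1077


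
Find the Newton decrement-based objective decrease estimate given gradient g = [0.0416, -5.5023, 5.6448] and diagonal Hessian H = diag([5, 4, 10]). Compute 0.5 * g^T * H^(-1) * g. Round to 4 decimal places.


Step 1: H is diagonal, so H^(-1) * g = [0.0083, -1.3756, 0.5645].
Step 2: g^T H^(-1) g = sum_i g_i^2 / H_ii
  = (0.0416)^2/5 + (-5.5023)^2/4 + (5.6448)^2/10
  = 0.0003 + 7.5688 + 3.1864 = 10.7555
Step 3: Objective decrease = 0.5 * g^T H^(-1) g = 5.3778


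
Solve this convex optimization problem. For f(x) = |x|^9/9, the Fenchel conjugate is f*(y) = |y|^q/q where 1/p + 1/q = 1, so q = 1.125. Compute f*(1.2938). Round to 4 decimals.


The conjugate exponent q satisfies 1/p + 1/q = 1.
p = 9, so q = 9/(9 - 1) = 1.125
|y|^q = 1.2938^1.125 = 1.3361
f*(1.2938) = 1.3361 / 1.125 = 1.1877


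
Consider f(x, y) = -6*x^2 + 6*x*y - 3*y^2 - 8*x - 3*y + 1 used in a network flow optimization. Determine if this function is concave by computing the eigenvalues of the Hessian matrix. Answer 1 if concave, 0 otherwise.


The Hessian of f(x,y) = -6*x^2 + 6*x*y - 3*y^2 - 8*x - 3*y + 1 is:
H = [[-12, 6], [6, -6]]
Trace = -12 - 6 = -18
Determinant = -12*-6 - (6)^2 = 36
Discriminant = (-18)^2 - 4*36 = 180.0
Eigenvalues: lambda_1 = -15.7082, lambda_2 = -2.2918
The function is concave.

1


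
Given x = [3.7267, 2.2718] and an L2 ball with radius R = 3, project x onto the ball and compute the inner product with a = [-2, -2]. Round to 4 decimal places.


Step 1: Compute ||x|| (intermediates to 6 decimals).
||x|| = sqrt(3.7267^2 + 2.2718^2) = 4.364558
Step 2: Project.
Since ||x|| > R, scale = R/||x|| = 3/4.364558 = 0.687355, proj(x) = scale * x
proj(x) = [2.561566, 1.561533]
Step 3: Dot product.
a^T * proj(x) = -2*2.561566 - 2*1.561533 = -8.2462


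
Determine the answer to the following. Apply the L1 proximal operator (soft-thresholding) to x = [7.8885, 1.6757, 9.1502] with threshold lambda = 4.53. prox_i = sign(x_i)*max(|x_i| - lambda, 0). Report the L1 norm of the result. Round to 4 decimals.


Soft-thresholding with lambda = 4.53:
prox(7.8885) = sign(7.8885)*max(|7.8885| - 4.53, 0) = 3.3585
prox(1.6757) = sign(1.6757)*max(|1.6757| - 4.53, 0) = 0.0
prox(9.1502) = sign(9.1502)*max(|9.1502| - 4.53, 0) = 4.6202
prox(x) = [3.3585, 0.0, 4.6202]
||prox(x)||_1 = 3.3585 + 0.0 + 4.6202 = 7.9787


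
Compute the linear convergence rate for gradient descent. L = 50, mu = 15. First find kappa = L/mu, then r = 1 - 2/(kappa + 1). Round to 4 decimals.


Step 1: Compute the condition number.
kappa = L/mu = 50/15 = 3.3333
Step 2: Compute the convergence rate.
r = 1 - 2/(kappa + 1) = 1 - 2*mu/(L + mu) = (L - mu)/(L + mu) = 35/65 = 0.5385


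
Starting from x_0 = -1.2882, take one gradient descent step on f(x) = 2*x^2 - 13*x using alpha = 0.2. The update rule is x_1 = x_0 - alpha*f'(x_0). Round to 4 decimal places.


We compute the gradient at x_0 and apply the update.
f'(x) = 4*x - 13
f'(-1.2882) = 4*-1.2882 - 13 = -18.1528
x_1 = -1.2882 - 0.2*-18.1528 = 2.3424


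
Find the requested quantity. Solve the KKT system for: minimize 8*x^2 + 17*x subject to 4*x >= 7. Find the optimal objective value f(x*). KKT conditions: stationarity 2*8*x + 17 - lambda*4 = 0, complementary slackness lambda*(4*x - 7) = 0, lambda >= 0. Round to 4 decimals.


Step 1: Try lambda = 0 (constraint inactive).
x_unc = -17/(2*8) = -1.0625
Check: 4*-1.0625 = -4.25 < 7 -- violated!
Step 2: Constraint must be active: 4*x = 7
x* = 7/4 = 1.75
lambda = (2*8*1.75 + 17)/4 = 11.25
Step 3: Compute optimal value.
f(x*) = 8*1.75^2 + 17*1.75 = 54.25


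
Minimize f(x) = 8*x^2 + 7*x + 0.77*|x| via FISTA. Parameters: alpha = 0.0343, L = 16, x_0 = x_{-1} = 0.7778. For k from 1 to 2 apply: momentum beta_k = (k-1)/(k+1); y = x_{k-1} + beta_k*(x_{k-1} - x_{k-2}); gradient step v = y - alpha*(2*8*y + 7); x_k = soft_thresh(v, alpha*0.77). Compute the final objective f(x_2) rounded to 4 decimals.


FISTA on f(x) = 8*x^2 + 7*x + 0.77*|x|
L = 16, alpha = 0.0343
Iteration 1: beta = 0.0, y = 0.7778 + 0.0*(0.7778 - 0.7778) = 0.7778
  grad(y) = 19.4448, v = y - alpha*grad = 0.1108
  prox(v) = soft_thresh(0.1108, 0.0264) = 0.0844
Iteration 2: beta = 0.3333, y = 0.0844 + 0.3333*(0.0844 - 0.7778) = -0.1467
  grad(y) = 4.653, v = y - alpha*grad = -0.3063
  prox(v) = soft_thresh(-0.3063, 0.0264) = -0.2799
f(x_2) = 8*(-0.2799)^2 + 7*(-0.2799) + 0.77*|-0.2799| = -1.117


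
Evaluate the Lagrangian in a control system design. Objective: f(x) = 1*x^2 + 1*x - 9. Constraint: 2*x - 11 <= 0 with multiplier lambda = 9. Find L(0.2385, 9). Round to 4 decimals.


Step 1: Evaluate f(x).
f(0.2385) = 1*0.2385^2 + 1*0.2385 - 9 = -8.7046
Step 2: Evaluate g(x).
g(0.2385) = 2*0.2385 - 11 = -10.523
Step 3: Compute Lagrangian.
L = -8.7046 + 9*-10.523 = -103.4116


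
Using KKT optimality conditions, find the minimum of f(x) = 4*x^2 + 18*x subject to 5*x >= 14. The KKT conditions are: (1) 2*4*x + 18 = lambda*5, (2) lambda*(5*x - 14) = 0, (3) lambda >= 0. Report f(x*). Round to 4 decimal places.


Step 1: Try lambda = 0 (constraint inactive).
x_unc = -18/(2*4) = -2.25
Check: 5*-2.25 = -11.25 < 14 -- violated!
Step 2: Constraint must be active: 5*x = 14
x* = 14/5 = 2.8
lambda = (2*4*2.8 + 18)/5 = 8.08
Step 3: Compute optimal value.
f(x*) = 4*2.8^2 + 18*2.8 = 81.76


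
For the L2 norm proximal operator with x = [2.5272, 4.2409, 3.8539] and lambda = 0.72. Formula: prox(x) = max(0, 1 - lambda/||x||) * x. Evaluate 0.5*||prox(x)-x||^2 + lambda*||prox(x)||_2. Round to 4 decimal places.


Step 1: Compute ||x||.
||x|| = 6.2629
Step 2: Compute scaling factor.
scale = max(0, 1 - 0.72/6.2629) = 0.885
Step 3: prox(x) = [2.2367, 3.7534, 3.4108]
||prox(x)|| = 5.5429
Step 4: Proximal objective.
0.5*||prox-x||^2 = 0.2592
lambda*||prox|| = 3.9909
Total = 4.2501


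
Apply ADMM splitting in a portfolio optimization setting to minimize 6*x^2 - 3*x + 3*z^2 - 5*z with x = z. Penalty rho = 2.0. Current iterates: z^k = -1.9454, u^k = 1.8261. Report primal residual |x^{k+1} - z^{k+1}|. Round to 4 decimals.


ADMM iteration with rho = 2.0, z^k = -1.9454, u^k = 1.8261
Step 1: x-update.
Minimize 6*x^2 - 3*x + (2.0/2)*(x + 1.9454 + 1.8261)^2
FOC: (2*6 + 2.0)*x = 3 + 2.0*(-1.9454 - 1.8261)
x^{k+1} = -0.3245
Step 2: z-update.
Minimize 3*z^2 - 5*z + (2.0/2)*(-0.3245 - z + 1.8261)^2
FOC: (2*3 + 2.0)*z = 5 + 2.0*(-0.3245 + 1.8261)
z^{k+1} = 1.0004
Step 3: u-update.
u^{k+1} = 1.8261 - 0.3245 - 1.0004 = 0.5012
Step 4: Primal residual = |-0.3245 - 1.0004| = 1.3249


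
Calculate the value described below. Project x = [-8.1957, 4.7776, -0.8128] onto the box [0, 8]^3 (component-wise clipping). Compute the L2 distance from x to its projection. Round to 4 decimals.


Project each component onto [0, 8].
clip(-8.1957) = 0.0, clip(4.7776) = 4.7776, clip(-0.8128) = 0.0
Projection = [0.0, 4.7776, 0.0]
Squared diffs: [67.1695, 0.0, 0.6606]
Distance = sqrt(67.8301) = 8.2359


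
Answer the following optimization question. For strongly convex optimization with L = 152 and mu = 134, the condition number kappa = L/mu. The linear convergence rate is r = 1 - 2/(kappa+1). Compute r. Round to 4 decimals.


Step 1: Compute the condition number.
kappa = L/mu = 152/134 = 1.1343
Step 2: Compute the convergence rate.
r = 1 - 2/(kappa + 1) = 1 - 2*mu/(L + mu) = (L - mu)/(L + mu) = 18/286 = 0.0629


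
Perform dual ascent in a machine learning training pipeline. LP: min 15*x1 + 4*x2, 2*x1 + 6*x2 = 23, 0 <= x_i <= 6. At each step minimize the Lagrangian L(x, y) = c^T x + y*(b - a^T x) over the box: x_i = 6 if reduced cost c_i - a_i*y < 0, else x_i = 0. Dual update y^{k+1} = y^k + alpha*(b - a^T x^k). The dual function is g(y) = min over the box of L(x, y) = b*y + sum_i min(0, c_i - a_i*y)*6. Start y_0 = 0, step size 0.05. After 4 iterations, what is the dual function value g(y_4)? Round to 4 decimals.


Dual ascent for LP: min 15*x1 + 4*x2, 2*x1 + 6*x2 = 23, 0 <= x_i <= 6
Step 1: y^k = 0.0, reduced costs: (15.0, 4.0)
  x^k = (0.0, 0.0), subgradient = b - a^T x = 23.0
  y^{k+1} = 0.0 + 0.05*23.0 = 1.15
Step 2: y^k = 1.15, reduced costs: (12.7, -2.9)
  x^k = (0.0, 6.0), subgradient = b - a^T x = -13.0
  y^{k+1} = 1.15 + 0.05*-13.0 = 0.5
Step 3: y^k = 0.5, reduced costs: (14.0, 1.0)
  x^k = (0.0, 0.0), subgradient = b - a^T x = 23.0
  y^{k+1} = 0.5 + 0.05*23.0 = 1.65
Step 4: y^k = 1.65, reduced costs: (11.7, -5.9)
  x^k = (0.0, 6.0), subgradient = b - a^T x = -13.0
  y^{k+1} = 1.65 + 0.05*-13.0 = 1.0
Dual objective at y_4 = 1.0: reduced costs (13.0, -2.0), box minimizer x = (0.0, 6.0)
g(y_4) = b*y + (c1 - a1*y)*x1 + (c2 - a2*y)*x2 = 23*1.0 + 13.0*0.0 + (-2.0)*6.0 = 23.0 + 0.0 - 12.0 = 11.0


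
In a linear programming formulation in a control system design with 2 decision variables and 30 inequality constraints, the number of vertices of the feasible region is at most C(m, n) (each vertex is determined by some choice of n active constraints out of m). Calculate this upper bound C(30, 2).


Each vertex corresponds to some choice of n active constraints out of m, so the number of vertices is at most C(m, n) = m! / (n!(m-n)!).
m = 30, n = 2
Numerator: 30 * 29
Denominator: 2! = 2
C(30, 2) = 435


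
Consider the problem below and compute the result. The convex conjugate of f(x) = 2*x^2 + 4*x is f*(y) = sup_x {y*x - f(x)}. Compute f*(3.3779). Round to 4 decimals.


f*(y) = sup_x {y*x - a*x^2 - b*x} = sup_x {(y-b)*x - a*x^2}
FOC: (y - b) - 2a*x = 0 => x* = (y - b)/(2a)
x* = (3.3779 - 4)/(2*2) = -0.1555
f*(3.3779) = (y-b)^2/(4a) = (3.3779 - 4)^2/(4*2)
= 0.387/8 = 0.0484


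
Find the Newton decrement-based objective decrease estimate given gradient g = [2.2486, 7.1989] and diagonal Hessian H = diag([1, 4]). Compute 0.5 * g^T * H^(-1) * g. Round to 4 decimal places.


Step 1: H is diagonal, so H^(-1) * g = [2.2486, 1.7997].
Step 2: g^T H^(-1) g = sum_i g_i^2 / H_ii
  = (2.2486)^2/1 + (7.1989)^2/4
  = 5.0562 + 12.956 = 18.0122
Step 3: Objective decrease = 0.5 * g^T H^(-1) g = 9.0061


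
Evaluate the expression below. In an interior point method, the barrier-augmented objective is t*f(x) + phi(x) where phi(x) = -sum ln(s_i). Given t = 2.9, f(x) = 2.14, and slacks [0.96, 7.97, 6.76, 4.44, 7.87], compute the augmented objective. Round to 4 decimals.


Step 1: Compute log-barrier.
ln values: [-0.0408, 2.0757, 1.911, 1.4907, 2.0631]
phi = -(-0.0408 + 2.0757 + 1.911 + 1.4907 + 2.0631) = -7.4996
Step 2: Compute augmented objective.
t*f(x) = 2.9*2.14 = 6.206
Total = 6.206 - 7.4996 = -1.2936


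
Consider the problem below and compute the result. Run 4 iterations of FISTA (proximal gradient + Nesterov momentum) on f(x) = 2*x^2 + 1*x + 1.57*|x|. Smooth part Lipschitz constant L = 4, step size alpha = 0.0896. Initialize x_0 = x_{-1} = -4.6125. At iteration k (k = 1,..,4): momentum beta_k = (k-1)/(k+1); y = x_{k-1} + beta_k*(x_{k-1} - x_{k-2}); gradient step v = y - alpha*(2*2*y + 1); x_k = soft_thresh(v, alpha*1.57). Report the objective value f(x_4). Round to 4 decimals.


FISTA on f(x) = 2*x^2 + 1*x + 1.57*|x|
L = 4, alpha = 0.0896
Iteration 1: beta = 0.0, y = -4.6125 + 0.0*(-4.6125 + 4.6125) = -4.6125
  grad(y) = -17.45, v = y - alpha*grad = -3.049
  prox(v) = soft_thresh(-3.049, 0.1407) = -2.9083
Iteration 2: beta = 0.3333, y = -2.9083 + 0.3333*(-2.9083 + 4.6125) = -2.3402
  grad(y) = -8.361, v = y - alpha*grad = -1.5911
  prox(v) = soft_thresh(-1.5911, 0.1407) = -1.4504
Iteration 3: beta = 0.5, y = -1.4504 + 0.5*(-1.4504 + 2.9083) = -0.7215
  grad(y) = -1.886, v = y - alpha*grad = -0.5525
  prox(v) = soft_thresh(-0.5525, 0.1407) = -0.4118
Iteration 4: beta = 0.6, y = -0.4118 + 0.6*(-0.4118 + 1.4504) = 0.2113
  grad(y) = 1.8453, v = y - alpha*grad = 0.046
  prox(v) = soft_thresh(0.046, 0.1407) = 0.0
f(x_4) = 2*0.0^2 + 1*0.0 + 1.57*|0.0| = 0.0


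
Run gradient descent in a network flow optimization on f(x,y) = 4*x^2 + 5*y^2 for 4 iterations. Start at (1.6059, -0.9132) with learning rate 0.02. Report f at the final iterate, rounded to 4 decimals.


Gradient descent on f(x,y) = 4*x^2 + 5*y^2.
Starting point: (1.6059, -0.9132), alpha = 0.02
Step 1: grad_x = 2*4*1.6059 = 12.8472, grad_y = 2*5*-0.9132 = -9.132
  x_1 = 1.6059 - 0.02*12.8472 = 1.349
  y_1 = -0.9132 - 0.02*-9.132 = -0.7306
Step 2: grad_x = 2*4*1.349 = 10.7916, grad_y = 2*5*-0.7306 = -7.3056
  x_2 = 1.349 - 0.02*10.7916 = 1.1331
  y_2 = -0.7306 - 0.02*-7.3056 = -0.5844
Step 3: grad_x = 2*4*1.1331 = 9.065, grad_y = 2*5*-0.5844 = -5.8445
  x_3 = 1.1331 - 0.02*9.065 = 0.9518
  y_3 = -0.5844 - 0.02*-5.8445 = -0.4676
Step 4: grad_x = 2*4*0.9518 = 7.6146, grad_y = 2*5*-0.4676 = -4.6756
  x_4 = 0.9518 - 0.02*7.6146 = 0.7995
  y_4 = -0.4676 - 0.02*-4.6756 = -0.374
f(0.7995, -0.374) = 4*0.7995^2 + 5*(-0.374)^2 = 3.2566


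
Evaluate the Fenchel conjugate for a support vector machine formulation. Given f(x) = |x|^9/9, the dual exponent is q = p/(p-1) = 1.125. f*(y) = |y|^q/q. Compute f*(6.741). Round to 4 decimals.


The conjugate exponent q satisfies 1/p + 1/q = 1.
p = 9, so q = 9/(9 - 1) = 1.125
|y|^q = 6.741^1.125 = 8.5569
f*(6.741) = 8.5569 / 1.125 = 7.6061


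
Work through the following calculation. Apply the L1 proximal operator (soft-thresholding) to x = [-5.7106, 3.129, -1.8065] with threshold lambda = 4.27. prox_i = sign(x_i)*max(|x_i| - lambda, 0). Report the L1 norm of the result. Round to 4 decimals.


Soft-thresholding with lambda = 4.27:
prox(-5.7106) = sign(-5.7106)*max(|-5.7106| - 4.27, 0) = -1.4406
prox(3.129) = sign(3.129)*max(|3.129| - 4.27, 0) = 0.0
prox(-1.8065) = sign(-1.8065)*max(|-1.8065| - 4.27, 0) = 0.0
prox(x) = [-1.4406, 0.0, 0.0]
||prox(x)||_1 = 1.4406 + 0.0 + 0.0 = 1.4406


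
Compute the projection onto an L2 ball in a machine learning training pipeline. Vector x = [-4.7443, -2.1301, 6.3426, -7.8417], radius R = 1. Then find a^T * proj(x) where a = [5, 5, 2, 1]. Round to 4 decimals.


Step 1: Compute ||x|| (intermediates to 6 decimals).
||x|| = sqrt((-4.7443)^2 + (-2.1301)^2 + 6.3426^2 + (-7.8417)^2) = 11.347535
Step 2: Project.
Since ||x|| > R, scale = R/||x|| = 1/11.347535 = 0.088125, proj(x) = scale * x
proj(x) = [-0.418091, -0.187715, 0.558942, -0.69105]
Step 3: Dot product.
a^T * proj(x) = 5*(-0.418091) + 5*(-0.187715) + 2*0.558942 + 1*(-0.69105) = -2.6022


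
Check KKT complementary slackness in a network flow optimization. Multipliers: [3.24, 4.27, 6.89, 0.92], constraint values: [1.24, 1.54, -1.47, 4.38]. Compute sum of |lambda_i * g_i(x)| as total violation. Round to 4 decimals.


KKT complementary slackness check:
lambda_1 * g_1 = 3.24 * 1.24 = 4.0176
lambda_2 * g_2 = 4.27 * 1.54 = 6.5758
lambda_3 * g_3 = 6.89 * -1.47 = -10.1283
lambda_4 * g_4 = 0.92 * 4.38 = 4.0296
Total violation = 4.0176 + 6.5758 + 10.1283 + 4.0296 = 24.7513


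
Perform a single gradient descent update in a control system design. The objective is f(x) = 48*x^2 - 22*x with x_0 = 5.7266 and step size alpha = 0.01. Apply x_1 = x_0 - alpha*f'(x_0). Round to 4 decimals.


We compute the gradient at x_0 and apply the update.
f'(x) = 96*x - 22
f'(5.7266) = 96*5.7266 - 22 = 527.7536
x_1 = 5.7266 - 0.01*527.7536 = 0.4491


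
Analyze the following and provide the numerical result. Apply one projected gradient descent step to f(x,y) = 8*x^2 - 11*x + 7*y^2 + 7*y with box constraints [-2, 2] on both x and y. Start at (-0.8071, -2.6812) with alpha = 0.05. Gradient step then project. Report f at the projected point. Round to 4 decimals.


Step 1: Compute gradient at (-0.8071, -2.6812).
grad_x = 2*8*-0.8071 - 11 = -23.9136
grad_y = 2*7*-2.6812 + 7 = -30.5368
Step 2: Gradient step.
x_raw = -0.8071 - 0.05*-23.9136 = 0.3886
y_raw = -2.6812 - 0.05*-30.5368 = -1.1544
Step 3: Project onto [-2, 2].
x_proj = clip(0.3886) = 0.3886
y_proj = clip(-1.1544) = -1.1544
Step 4: Evaluate f.
f(0.3886, -1.1544) = -1.8191


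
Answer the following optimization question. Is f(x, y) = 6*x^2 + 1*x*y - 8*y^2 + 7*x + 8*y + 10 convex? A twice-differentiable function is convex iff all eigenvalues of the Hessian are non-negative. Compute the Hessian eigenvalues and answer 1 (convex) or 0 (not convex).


The Hessian of f(x,y) = 6*x^2 + 1*x*y - 8*y^2 + 7*x + 8*y + 10 is:
H = [[12, 1], [1, -16]]
Trace = 12 - 16 = -4
Determinant = 12*-16 - (1)^2 = -193
Discriminant = (-4)^2 - 4*-193 = 788.0
Eigenvalues: lambda_1 = -16.0357, lambda_2 = 12.0357
The function is not convex.

0


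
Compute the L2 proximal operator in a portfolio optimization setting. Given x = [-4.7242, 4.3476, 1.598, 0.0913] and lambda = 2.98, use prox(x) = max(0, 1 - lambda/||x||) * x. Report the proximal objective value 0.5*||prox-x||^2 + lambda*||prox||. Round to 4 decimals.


Step 1: Compute ||x||.
||x|| = 6.6168
Step 2: Compute scaling factor.
scale = max(0, 1 - 2.98/6.6168) = 0.5496
Step 3: prox(x) = [-2.5966, 2.3896, 0.8783, 0.0502]
||prox(x)|| = 3.6368
Step 4: Proximal objective.
0.5*||prox-x||^2 = 4.4402
lambda*||prox|| = 10.8377
Total = 15.2778


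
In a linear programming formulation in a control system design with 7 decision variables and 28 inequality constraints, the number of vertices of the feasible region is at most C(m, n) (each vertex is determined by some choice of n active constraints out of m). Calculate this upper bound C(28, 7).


Each vertex corresponds to some choice of n active constraints out of m, so the number of vertices is at most C(m, n) = m! / (n!(m-n)!).
m = 28, n = 7
Numerator: 28 * 27 * 26 * 25 * 24 * 23 * 22
Denominator: 7! = 5040
C(28, 7) = 1184040


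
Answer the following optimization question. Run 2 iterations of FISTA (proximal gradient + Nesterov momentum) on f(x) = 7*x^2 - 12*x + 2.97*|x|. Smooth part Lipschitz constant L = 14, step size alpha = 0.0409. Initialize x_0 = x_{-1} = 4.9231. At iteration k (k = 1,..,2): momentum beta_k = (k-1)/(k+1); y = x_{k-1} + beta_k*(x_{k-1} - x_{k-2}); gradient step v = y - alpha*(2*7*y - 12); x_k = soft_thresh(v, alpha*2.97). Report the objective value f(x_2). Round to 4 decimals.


FISTA on f(x) = 7*x^2 - 12*x + 2.97*|x|
L = 14, alpha = 0.0409
Iteration 1: beta = 0.0, y = 4.9231 + 0.0*(4.9231 - 4.9231) = 4.9231
  grad(y) = 56.9234, v = y - alpha*grad = 2.5949
  prox(v) = soft_thresh(2.5949, 0.1215) = 2.4735
Iteration 2: beta = 0.3333, y = 2.4735 + 0.3333*(2.4735 - 4.9231) = 1.6569
  grad(y) = 11.1968, v = y - alpha*grad = 1.199
  prox(v) = soft_thresh(1.199, 0.1215) = 1.0775
f(x_2) = 7*1.0775^2 - 12*1.0775 + 2.97*|1.0775| = -1.6028


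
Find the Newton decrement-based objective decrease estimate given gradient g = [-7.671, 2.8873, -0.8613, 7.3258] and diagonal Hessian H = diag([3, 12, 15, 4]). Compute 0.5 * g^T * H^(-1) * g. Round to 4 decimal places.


Step 1: H is diagonal, so H^(-1) * g = [-2.557, 0.2406, -0.0574, 1.8315].
Step 2: g^T H^(-1) g = sum_i g_i^2 / H_ii
  = (-7.671)^2/3 + (2.8873)^2/12 + (-0.8613)^2/15 + (7.3258)^2/4
  = 19.6147 + 0.6947 + 0.0495 + 13.4168 = 33.7757
Step 3: Objective decrease = 0.5 * g^T H^(-1) g = 16.8879


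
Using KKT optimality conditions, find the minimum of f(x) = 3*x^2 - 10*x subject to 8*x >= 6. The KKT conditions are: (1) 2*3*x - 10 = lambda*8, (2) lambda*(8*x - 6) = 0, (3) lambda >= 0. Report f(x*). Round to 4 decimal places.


Step 1: Try lambda = 0 (constraint inactive).
Stationarity: 2*3*x - 10 = 0
x* = 10/(2*3) = 5/3 = 1.6667 (rounded; the exact value 5/3 is used below)
Check constraint: 8*1.6667 = 13.3336 >= 6 -- satisfied.
Step 2: Compute optimal value.
f(x*) = 3*(5/3)^2 - 10*(5/3) = -8.3333


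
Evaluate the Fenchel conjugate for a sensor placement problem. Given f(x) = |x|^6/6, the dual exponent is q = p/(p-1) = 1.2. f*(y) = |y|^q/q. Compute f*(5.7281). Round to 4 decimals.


The conjugate exponent q satisfies 1/p + 1/q = 1.
p = 6, so q = 6/(6 - 1) = 1.2
|y|^q = 5.7281^1.2 = 8.1211
f*(5.7281) = 8.1211 / 1.2 = 6.7675


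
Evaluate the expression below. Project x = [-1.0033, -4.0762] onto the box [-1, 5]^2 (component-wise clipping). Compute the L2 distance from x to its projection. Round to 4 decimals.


Project each component onto [-1, 5].
clip(-1.0033) = -1.0, clip(-4.0762) = -1.0
Projection = [-1.0, -1.0]
Squared diffs: [0.0, 9.463]
Distance = sqrt(9.463) = 3.0762


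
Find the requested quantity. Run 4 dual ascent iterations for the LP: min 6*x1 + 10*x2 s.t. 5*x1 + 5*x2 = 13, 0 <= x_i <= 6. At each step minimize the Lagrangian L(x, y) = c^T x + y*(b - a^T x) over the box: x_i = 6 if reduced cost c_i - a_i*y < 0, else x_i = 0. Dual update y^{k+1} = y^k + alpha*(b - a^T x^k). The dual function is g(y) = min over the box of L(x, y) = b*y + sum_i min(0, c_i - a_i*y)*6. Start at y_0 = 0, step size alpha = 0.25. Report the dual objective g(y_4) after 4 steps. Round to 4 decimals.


Dual ascent for LP: min 6*x1 + 10*x2, 5*x1 + 5*x2 = 13, 0 <= x_i <= 6
Step 1: y^k = 0.0, reduced costs: (6.0, 10.0)
  x^k = (0.0, 0.0), subgradient = b - a^T x = 13.0
  y^{k+1} = 0.0 + 0.25*13.0 = 3.25
Step 2: y^k = 3.25, reduced costs: (-10.25, -6.25)
  x^k = (6.0, 6.0), subgradient = b - a^T x = -47.0
  y^{k+1} = 3.25 + 0.25*-47.0 = -8.5
Step 3: y^k = -8.5, reduced costs: (48.5, 52.5)
  x^k = (0.0, 0.0), subgradient = b - a^T x = 13.0
  y^{k+1} = -8.5 + 0.25*13.0 = -5.25
Step 4: y^k = -5.25, reduced costs: (32.25, 36.25)
  x^k = (0.0, 0.0), subgradient = b - a^T x = 13.0
  y^{k+1} = -5.25 + 0.25*13.0 = -2.0
Dual objective at y_4 = -2.0: reduced costs (16.0, 20.0), box minimizer x = (0.0, 0.0)
g(y_4) = b*y + (c1 - a1*y)*x1 + (c2 - a2*y)*x2 = 13*(-2.0) + 16.0*0.0 + 20.0*0.0 = -26.0 + 0.0 + 0.0 = -26.0


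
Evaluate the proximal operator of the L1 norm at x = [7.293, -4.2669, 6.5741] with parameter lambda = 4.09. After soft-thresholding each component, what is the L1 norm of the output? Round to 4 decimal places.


Soft-thresholding with lambda = 4.09:
prox(7.293) = sign(7.293)*max(|7.293| - 4.09, 0) = 3.203
prox(-4.2669) = sign(-4.2669)*max(|-4.2669| - 4.09, 0) = -0.1769
prox(6.5741) = sign(6.5741)*max(|6.5741| - 4.09, 0) = 2.4841
prox(x) = [3.203, -0.1769, 2.4841]
||prox(x)||_1 = 3.203 + 0.1769 + 2.4841 = 5.864


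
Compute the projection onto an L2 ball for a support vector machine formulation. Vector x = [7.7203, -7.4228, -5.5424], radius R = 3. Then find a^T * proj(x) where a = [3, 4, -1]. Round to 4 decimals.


Step 1: Compute ||x|| (intermediates to 6 decimals).
||x|| = sqrt(7.7203^2 + (-7.4228)^2 + (-5.5424)^2) = 12.058988
Step 2: Project.
Since ||x|| > R, scale = R/||x|| = 3/12.058988 = 0.248777, proj(x) = scale * x
proj(x) = [1.920633, -1.846622, -1.378822]
Step 3: Dot product.
a^T * proj(x) = 3*1.920633 + 4*(-1.846622) - 1*(-1.378822) = -0.2458


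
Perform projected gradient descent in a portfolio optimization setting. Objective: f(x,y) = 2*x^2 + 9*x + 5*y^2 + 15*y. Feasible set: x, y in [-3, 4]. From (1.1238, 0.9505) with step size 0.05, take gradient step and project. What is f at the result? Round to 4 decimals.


Step 1: Compute gradient at (1.1238, 0.9505).
grad_x = 2*2*1.1238 + 9 = 13.4952
grad_y = 2*5*0.9505 + 15 = 24.505
Step 2: Gradient step.
x_raw = 1.1238 - 0.05*13.4952 = 0.449
y_raw = 0.9505 - 0.05*24.505 = -0.2748
Step 3: Project onto [-3, 4].
x_proj = clip(0.449) = 0.449
y_proj = clip(-0.2748) = -0.2748
Step 4: Evaluate f.
f(0.449, -0.2748) = 0.7008


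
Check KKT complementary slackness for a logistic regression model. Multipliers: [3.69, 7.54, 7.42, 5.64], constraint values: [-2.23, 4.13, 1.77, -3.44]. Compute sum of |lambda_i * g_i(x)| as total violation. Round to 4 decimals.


KKT complementary slackness check:
lambda_1 * g_1 = 3.69 * -2.23 = -8.2287
lambda_2 * g_2 = 7.54 * 4.13 = 31.1402
lambda_3 * g_3 = 7.42 * 1.77 = 13.1334
lambda_4 * g_4 = 5.64 * -3.44 = -19.4016
Total violation = 8.2287 + 31.1402 + 13.1334 + 19.4016 = 71.9039


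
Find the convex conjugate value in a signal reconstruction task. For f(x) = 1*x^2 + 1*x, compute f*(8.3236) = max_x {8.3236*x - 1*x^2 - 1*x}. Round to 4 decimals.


f*(y) = sup_x {y*x - a*x^2 - b*x} = sup_x {(y-b)*x - a*x^2}
FOC: (y - b) - 2a*x = 0 => x* = (y - b)/(2a)
x* = (8.3236 - 1)/(2*1) = 3.6618
f*(8.3236) = (y-b)^2/(4a) = (8.3236 - 1)^2/(4*1)
= 53.6351/4 = 13.4088


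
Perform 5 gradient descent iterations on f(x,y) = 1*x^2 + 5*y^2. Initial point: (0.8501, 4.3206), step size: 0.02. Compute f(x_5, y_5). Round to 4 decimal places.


Gradient descent on f(x,y) = 1*x^2 + 5*y^2.
Starting point: (0.8501, 4.3206), alpha = 0.02
Step 1: grad_x = 2*1*0.8501 = 1.7002, grad_y = 2*5*4.3206 = 43.206
  x_1 = 0.8501 - 0.02*1.7002 = 0.8161
  y_1 = 4.3206 - 0.02*43.206 = 3.4565
Step 2: grad_x = 2*1*0.8161 = 1.6322, grad_y = 2*5*3.4565 = 34.5648
  x_2 = 0.8161 - 0.02*1.6322 = 0.7835
  y_2 = 3.4565 - 0.02*34.5648 = 2.7652
Step 3: grad_x = 2*1*0.7835 = 1.5669, grad_y = 2*5*2.7652 = 27.6518
  x_3 = 0.7835 - 0.02*1.5669 = 0.7521
  y_3 = 2.7652 - 0.02*27.6518 = 2.2121
Step 4: grad_x = 2*1*0.7521 = 1.5042, grad_y = 2*5*2.2121 = 22.1215
  x_4 = 0.7521 - 0.02*1.5042 = 0.722
  y_4 = 2.2121 - 0.02*22.1215 = 1.7697
Step 5: grad_x = 2*1*0.722 = 1.4441, grad_y = 2*5*1.7697 = 17.6972
  x_5 = 0.722 - 0.02*1.4441 = 0.6931
  y_5 = 1.7697 - 0.02*17.6972 = 1.4158
f(0.6931, 1.4158) = 1*0.6931^2 + 5*1.4158^2 = 10.5025


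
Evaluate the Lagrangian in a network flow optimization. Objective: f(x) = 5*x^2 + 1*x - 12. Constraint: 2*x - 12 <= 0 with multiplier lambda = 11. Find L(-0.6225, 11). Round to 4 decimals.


Step 1: Evaluate f(x).
f(-0.6225) = 5*(-0.6225)^2 + 1*(-0.6225) - 12 = -10.685
Step 2: Evaluate g(x).
g(-0.6225) = 2*-0.6225 - 12 = -13.245
Step 3: Compute Lagrangian.
L = -10.685 + 11*-13.245 = -156.38


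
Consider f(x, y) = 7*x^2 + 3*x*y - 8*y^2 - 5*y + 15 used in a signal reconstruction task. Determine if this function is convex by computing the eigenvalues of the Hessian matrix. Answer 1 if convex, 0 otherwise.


The Hessian of f(x,y) = 7*x^2 + 3*x*y - 8*y^2 - 5*y + 15 is:
H = [[14, 3], [3, -16]]
Trace = 14 - 16 = -2
Determinant = 14*-16 - (3)^2 = -233
Discriminant = (-2)^2 - 4*-233 = 936.0
Eigenvalues: lambda_1 = -16.2971, lambda_2 = 14.2971
The function is not convex.

0
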